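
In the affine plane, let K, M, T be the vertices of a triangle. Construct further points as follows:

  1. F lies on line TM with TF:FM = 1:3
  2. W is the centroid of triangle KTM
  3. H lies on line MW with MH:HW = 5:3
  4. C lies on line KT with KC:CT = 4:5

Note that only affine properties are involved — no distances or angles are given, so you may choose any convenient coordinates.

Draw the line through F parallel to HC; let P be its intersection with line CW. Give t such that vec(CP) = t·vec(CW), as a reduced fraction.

Work in coordinates with K = (0, 0), M = (1, 0), T = (0, 1).
1. F lies on line TM with TF:FM = 1:3 ⇒ F = (1/4, 3/4)
2. W is the centroid of triangle KTM ⇒ W = (1/3, 1/3)
3. H lies on line MW with MH:HW = 5:3 ⇒ H = (7/12, 5/24)
4. C lies on line KT with KC:CT = 4:5 ⇒ C = (0, 4/9)
through F parallel to HC: direction (-7/12, 17/72); meets CW at P = (205/36, -157/108)
P = C + t·(W−C) with t = 205/12

t = 205/12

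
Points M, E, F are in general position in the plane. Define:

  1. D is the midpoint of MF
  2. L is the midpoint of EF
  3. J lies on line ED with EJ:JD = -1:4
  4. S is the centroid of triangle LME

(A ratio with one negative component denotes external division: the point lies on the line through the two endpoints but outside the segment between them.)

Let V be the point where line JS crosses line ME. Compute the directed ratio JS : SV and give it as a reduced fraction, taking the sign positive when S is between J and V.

JS:SV = -2

Assign M = (0, 0), E = (1, 0), F = (0, 1) — the answer is frame-independent, so this choice is without loss of generality.
1. D is the midpoint of MF ⇒ D = (0, 1/2)
2. L is the midpoint of EF ⇒ L = (1/2, 1/2)
3. J lies on line ED with EJ:JD = -1:4 ⇒ J = (4/3, -1/6)
4. S is the centroid of triangle LME ⇒ S = (1/2, 1/6)
line JS meets ME at V = (11/12, 0)
S = J + t·(V−J) with t = 2, so JS:SV = 2:-1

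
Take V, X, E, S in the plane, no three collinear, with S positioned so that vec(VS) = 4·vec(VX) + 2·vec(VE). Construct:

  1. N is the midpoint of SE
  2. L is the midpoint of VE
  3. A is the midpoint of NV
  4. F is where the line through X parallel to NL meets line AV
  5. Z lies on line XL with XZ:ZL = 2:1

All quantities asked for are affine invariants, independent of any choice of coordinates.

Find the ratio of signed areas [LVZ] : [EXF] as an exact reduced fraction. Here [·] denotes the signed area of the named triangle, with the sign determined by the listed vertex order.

[LVZ]:[EXF] = -1/27

Set V = (0, 0), X = (1, 0), E = (0, 1), S = (4, 2); any affine frame gives the same invariant.
1. N is the midpoint of SE ⇒ N = (2, 3/2)
2. L is the midpoint of VE ⇒ L = (0, 1/2)
3. A is the midpoint of NV ⇒ A = (1, 3/4)
4. F is where the line through X parallel to NL meets line AV ⇒ F = (-2, -3/2)
5. Z lies on line XL with XZ:ZL = 2:1 ⇒ Z = (1/3, 1/3)
2·[LVZ] = 1/6, 2·[EXF] = -9/2
[LVZ]:[EXF] = 1/6:-9/2 = -1/27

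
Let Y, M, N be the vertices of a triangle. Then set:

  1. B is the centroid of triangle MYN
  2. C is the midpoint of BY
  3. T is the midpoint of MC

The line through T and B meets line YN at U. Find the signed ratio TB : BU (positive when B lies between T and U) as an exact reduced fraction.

Choose coordinates Y = (0, 0), M = (1, 0), N = (0, 1).
1. B is the centroid of triangle MYN ⇒ B = (1/3, 1/3)
2. C is the midpoint of BY ⇒ C = (1/6, 1/6)
3. T is the midpoint of MC ⇒ T = (7/12, 1/12)
line TB meets YN at U = (0, 2/3)
B = T + t·(U−T) with t = 3/7, so TB:BU = 3/7:4/7

TB:BU = 3/4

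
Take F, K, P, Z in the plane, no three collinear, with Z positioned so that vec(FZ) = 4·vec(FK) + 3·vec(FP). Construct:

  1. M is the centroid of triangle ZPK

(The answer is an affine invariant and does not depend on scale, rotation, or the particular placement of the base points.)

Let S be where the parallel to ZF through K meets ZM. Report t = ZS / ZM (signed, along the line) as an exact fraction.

Set F = (0, 0), K = (1, 0), P = (0, 1), Z = (4, 3); any affine frame gives the same invariant.
1. M is the centroid of triangle ZPK ⇒ M = (5/3, 4/3)
through K parallel to ZF: direction (-4, -3); meets ZM at S = (25, 18)
S = Z + t·(M−Z) with t = -9

t = -9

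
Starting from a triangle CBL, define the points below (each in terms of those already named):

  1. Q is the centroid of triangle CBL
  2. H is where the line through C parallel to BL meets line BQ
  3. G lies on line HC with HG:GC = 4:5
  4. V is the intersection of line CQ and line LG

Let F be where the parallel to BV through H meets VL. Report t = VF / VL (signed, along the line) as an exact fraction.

Work in coordinates with C = (0, 0), B = (1, 0), L = (0, 1).
1. Q is the centroid of triangle CBL ⇒ Q = (1/3, 1/3)
2. H is where the line through C parallel to BL meets line BQ ⇒ H = (-1, 1)
3. G lies on line HC with HG:GC = 4:5 ⇒ G = (-5/9, 5/9)
4. V is the intersection of line CQ and line LG ⇒ V = (5, 5)
through H parallel to BV: direction (4, 5); meets VL at F = (-25/9, -11/9)
F = V + t·(L−V) with t = 14/9

t = 14/9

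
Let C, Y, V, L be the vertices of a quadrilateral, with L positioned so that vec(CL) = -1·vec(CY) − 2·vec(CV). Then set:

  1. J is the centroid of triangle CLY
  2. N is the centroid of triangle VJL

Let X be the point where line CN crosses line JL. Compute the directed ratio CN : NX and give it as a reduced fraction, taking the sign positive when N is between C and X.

Set C = (0, 0), Y = (1, 0), V = (0, 1), L = (-1, -2); any affine frame gives the same invariant.
1. J is the centroid of triangle CLY ⇒ J = (0, -2/3)
2. N is the centroid of triangle VJL ⇒ N = (-1/3, -5/9)
line CN meets JL at X = (-2, -10/3)
N = C + t·(X−C) with t = 1/6, so CN:NX = 1/6:5/6

CN:NX = 1/5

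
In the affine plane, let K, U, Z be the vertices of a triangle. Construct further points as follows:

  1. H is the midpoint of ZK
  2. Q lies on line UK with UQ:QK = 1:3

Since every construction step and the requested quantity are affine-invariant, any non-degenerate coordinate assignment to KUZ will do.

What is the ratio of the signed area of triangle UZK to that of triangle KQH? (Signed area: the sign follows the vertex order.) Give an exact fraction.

Work in coordinates with K = (0, 0), U = (1, 0), Z = (0, 1).
1. H is the midpoint of ZK ⇒ H = (0, 1/2)
2. Q lies on line UK with UQ:QK = 1:3 ⇒ Q = (3/4, 0)
2·[UZK] = 1, 2·[KQH] = 3/8
[UZK]:[KQH] = 1:3/8 = 8/3

[UZK]:[KQH] = 8/3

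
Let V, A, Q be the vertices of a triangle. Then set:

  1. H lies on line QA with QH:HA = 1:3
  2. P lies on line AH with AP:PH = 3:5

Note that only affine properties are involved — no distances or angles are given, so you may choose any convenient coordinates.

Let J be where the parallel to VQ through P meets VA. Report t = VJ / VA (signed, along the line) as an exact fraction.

t = 23/32

Choose coordinates V = (0, 0), A = (1, 0), Q = (0, 1).
1. H lies on line QA with QH:HA = 1:3 ⇒ H = (1/4, 3/4)
2. P lies on line AH with AP:PH = 3:5 ⇒ P = (23/32, 9/32)
through P parallel to VQ: direction (0, 1); meets VA at J = (23/32, 0)
J = V + t·(A−V) with t = 23/32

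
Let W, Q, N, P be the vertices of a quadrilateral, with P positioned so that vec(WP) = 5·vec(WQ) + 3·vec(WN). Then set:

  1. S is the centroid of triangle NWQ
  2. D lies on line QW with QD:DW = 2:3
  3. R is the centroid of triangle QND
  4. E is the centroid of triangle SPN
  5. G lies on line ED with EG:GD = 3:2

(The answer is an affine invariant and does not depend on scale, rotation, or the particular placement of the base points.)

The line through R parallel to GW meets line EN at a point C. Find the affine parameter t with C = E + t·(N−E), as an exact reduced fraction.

Choose coordinates W = (0, 0), Q = (1, 0), N = (0, 1), P = (5, 3).
1. S is the centroid of triangle NWQ ⇒ S = (1/3, 1/3)
2. D lies on line QW with QD:DW = 2:3 ⇒ D = (3/5, 0)
3. R is the centroid of triangle QND ⇒ R = (8/15, 1/3)
4. E is the centroid of triangle SPN ⇒ E = (16/9, 13/9)
5. G lies on line ED with EG:GD = 3:2 ⇒ G = (241/225, 26/45)
through R parallel to GW: direction (-241/225, -26/45); meets EN at C = (920/279, 509/279)
C = E + t·(N−E) with t = -53/62

t = -53/62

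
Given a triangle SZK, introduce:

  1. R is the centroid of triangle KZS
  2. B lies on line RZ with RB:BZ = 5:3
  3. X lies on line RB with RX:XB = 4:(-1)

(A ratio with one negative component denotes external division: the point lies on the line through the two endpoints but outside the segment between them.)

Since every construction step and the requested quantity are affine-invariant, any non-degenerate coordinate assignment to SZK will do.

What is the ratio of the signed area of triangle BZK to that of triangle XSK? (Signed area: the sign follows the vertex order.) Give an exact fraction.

Choose coordinates S = (0, 0), Z = (1, 0), K = (0, 1).
1. R is the centroid of triangle KZS ⇒ R = (1/3, 1/3)
2. B lies on line RZ with RB:BZ = 5:3 ⇒ B = (3/4, 1/8)
3. X lies on line RB with RX:XB = 4:(-1) ⇒ X = (8/9, 1/18)
2·[BZK] = 1/8, 2·[XSK] = -8/9
[BZK]:[XSK] = 1/8:-8/9 = -9/64

[BZK]:[XSK] = -9/64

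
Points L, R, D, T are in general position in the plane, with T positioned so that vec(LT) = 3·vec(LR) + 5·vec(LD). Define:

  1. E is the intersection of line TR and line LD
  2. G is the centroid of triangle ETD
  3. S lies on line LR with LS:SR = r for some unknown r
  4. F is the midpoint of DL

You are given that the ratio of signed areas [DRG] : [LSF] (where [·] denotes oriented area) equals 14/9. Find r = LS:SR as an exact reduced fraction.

Choose coordinates L = (0, 0), R = (1, 0), D = (0, 1), T = (3, 5).
1. E is the intersection of line TR and line LD ⇒ E = (0, -5/2)
2. G is the centroid of triangle ETD ⇒ G = (1, 7/6)
3. With LS:SR = r, write λ = r/(r+1) so S = L + λ·(R−L); S is affine-linear in λ
4. F is the midpoint of DL ⇒ F = (0, 1/2)
Every point depending on S is an affine combination of S and λ-independent points, so each such coordinate is linear in λ; the λ² term in each signed area is a multiple of (R−L)×(R−L) = 0, so 2·[DRG] and 2·[LSF] are each linear in λ. Evaluating at λ=0 and λ=1:
  2·[DRG] = 7/6,   2·[LSF] = 1/2·λ
So [DRG]:[LSF] = (7/6) / (1/2·λ). Setting this equal to 14/9:
  7/6 = 14/9·(1/2·λ)  ⇒  λ = 3/2
Then r = λ/(1−λ) = (3/2)/(-1/2) = -3. Check: with r = -3, S = (3/2, 0) and [DRG]:[LSF] = 14/9 as required.

r = -3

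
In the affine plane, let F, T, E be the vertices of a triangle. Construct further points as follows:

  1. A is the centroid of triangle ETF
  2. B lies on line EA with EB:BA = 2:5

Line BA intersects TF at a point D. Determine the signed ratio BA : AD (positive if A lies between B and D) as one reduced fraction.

BA:AD = 10/7

Work in coordinates with F = (0, 0), T = (1, 0), E = (0, 1).
1. A is the centroid of triangle ETF ⇒ A = (1/3, 1/3)
2. B lies on line EA with EB:BA = 2:5 ⇒ B = (2/21, 17/21)
line BA meets TF at D = (1/2, 0)
A = B + t·(D−B) with t = 10/17, so BA:AD = 10/17:7/17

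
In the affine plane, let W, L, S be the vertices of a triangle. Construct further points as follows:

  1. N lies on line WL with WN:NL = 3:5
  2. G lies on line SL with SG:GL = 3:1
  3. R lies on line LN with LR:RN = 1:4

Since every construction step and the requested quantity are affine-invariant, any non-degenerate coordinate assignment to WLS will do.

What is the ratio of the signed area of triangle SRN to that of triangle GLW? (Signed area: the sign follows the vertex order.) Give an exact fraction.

[SRN]:[GLW] = 2

Choose coordinates W = (0, 0), L = (1, 0), S = (0, 1).
1. N lies on line WL with WN:NL = 3:5 ⇒ N = (3/8, 0)
2. G lies on line SL with SG:GL = 3:1 ⇒ G = (3/4, 1/4)
3. R lies on line LN with LR:RN = 1:4 ⇒ R = (7/8, 0)
2·[SRN] = -1/2, 2·[GLW] = -1/4
[SRN]:[GLW] = -1/2:-1/4 = 2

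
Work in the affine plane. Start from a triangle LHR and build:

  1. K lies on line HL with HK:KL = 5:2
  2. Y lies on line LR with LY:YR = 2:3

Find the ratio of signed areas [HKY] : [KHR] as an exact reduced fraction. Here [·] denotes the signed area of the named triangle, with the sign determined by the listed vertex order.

[HKY]:[KHR] = -2/5

Assign L = (0, 0), H = (1, 0), R = (0, 1) — the answer is frame-independent, so this choice is without loss of generality.
1. K lies on line HL with HK:KL = 5:2 ⇒ K = (2/7, 0)
2. Y lies on line LR with LY:YR = 2:3 ⇒ Y = (0, 2/5)
2·[HKY] = -2/7, 2·[KHR] = 5/7
[HKY]:[KHR] = -2/7:5/7 = -2/5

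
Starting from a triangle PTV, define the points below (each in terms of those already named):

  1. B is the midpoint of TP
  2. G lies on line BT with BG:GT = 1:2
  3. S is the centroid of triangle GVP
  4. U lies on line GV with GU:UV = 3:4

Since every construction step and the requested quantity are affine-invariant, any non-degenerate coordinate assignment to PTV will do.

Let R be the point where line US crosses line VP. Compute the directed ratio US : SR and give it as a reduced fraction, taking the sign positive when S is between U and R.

US:SR = 5/7

Work in coordinates with P = (0, 0), T = (1, 0), V = (0, 1).
1. B is the midpoint of TP ⇒ B = (1/2, 0)
2. G lies on line BT with BG:GT = 1:2 ⇒ G = (2/3, 0)
3. S is the centroid of triangle GVP ⇒ S = (2/9, 1/3)
4. U lies on line GV with GU:UV = 3:4 ⇒ U = (8/21, 3/7)
line US meets VP at R = (0, 1/5)
S = U + t·(R−U) with t = 5/12, so US:SR = 5/12:7/12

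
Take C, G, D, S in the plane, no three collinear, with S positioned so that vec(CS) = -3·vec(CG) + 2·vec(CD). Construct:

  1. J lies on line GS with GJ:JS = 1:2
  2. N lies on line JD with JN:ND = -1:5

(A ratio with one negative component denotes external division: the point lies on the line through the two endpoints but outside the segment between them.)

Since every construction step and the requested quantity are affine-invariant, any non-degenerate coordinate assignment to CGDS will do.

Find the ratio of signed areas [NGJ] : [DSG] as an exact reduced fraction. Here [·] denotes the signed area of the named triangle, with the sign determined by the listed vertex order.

[NGJ]:[DSG] = 1/12

Set C = (0, 0), G = (1, 0), D = (0, 1), S = (-3, 2); any affine frame gives the same invariant.
1. J lies on line GS with GJ:JS = 1:2 ⇒ J = (-1/3, 2/3)
2. N lies on line JD with JN:ND = -1:5 ⇒ N = (-5/12, 7/12)
2·[NGJ] = 1/6, 2·[DSG] = 2
[NGJ]:[DSG] = 1/6:2 = 1/12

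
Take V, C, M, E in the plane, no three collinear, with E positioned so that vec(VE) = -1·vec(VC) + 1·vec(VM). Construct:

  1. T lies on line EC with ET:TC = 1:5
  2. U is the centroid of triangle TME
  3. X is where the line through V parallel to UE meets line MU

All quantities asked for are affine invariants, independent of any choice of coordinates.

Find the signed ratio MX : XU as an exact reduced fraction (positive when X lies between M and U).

Set V = (0, 0), C = (1, 0), M = (0, 1), E = (-1, 1); any affine frame gives the same invariant.
1. T lies on line EC with ET:TC = 1:5 ⇒ T = (-2/3, 5/6)
2. U is the centroid of triangle TME ⇒ U = (-5/9, 17/18)
3. X is where the line through V parallel to UE meets line MU ⇒ X = (-40/9, 5/9)
X = M + t·(U−M) with t = 8, so MX:XU = t:(1−t) = 8:-7

MX:XU = -8/7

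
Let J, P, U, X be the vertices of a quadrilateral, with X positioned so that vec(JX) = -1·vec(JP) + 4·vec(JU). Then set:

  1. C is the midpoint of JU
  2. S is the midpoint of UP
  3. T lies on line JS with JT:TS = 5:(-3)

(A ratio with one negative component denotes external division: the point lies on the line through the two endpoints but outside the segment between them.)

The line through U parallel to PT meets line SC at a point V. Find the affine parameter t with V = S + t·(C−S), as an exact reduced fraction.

Assign J = (0, 0), P = (1, 0), U = (0, 1), X = (-1, 4) — the answer is frame-independent, so this choice is without loss of generality.
1. C is the midpoint of JU ⇒ C = (0, 1/2)
2. S is the midpoint of UP ⇒ S = (1/2, 1/2)
3. T lies on line JS with JT:TS = 5:(-3) ⇒ T = (5/4, 5/4)
through U parallel to PT: direction (1/4, 5/4); meets SC at V = (-1/10, 1/2)
V = S + t·(C−S) with t = 6/5

t = 6/5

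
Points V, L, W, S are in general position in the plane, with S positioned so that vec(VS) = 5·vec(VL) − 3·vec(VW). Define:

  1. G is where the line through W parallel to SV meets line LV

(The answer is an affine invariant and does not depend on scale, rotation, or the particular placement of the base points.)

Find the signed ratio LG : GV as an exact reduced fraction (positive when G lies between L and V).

Set V = (0, 0), L = (1, 0), W = (0, 1), S = (5, -3); any affine frame gives the same invariant.
1. G is where the line through W parallel to SV meets line LV ⇒ G = (5/3, 0)
G = L + t·(V−L) with t = -2/3, so LG:GV = t:(1−t) = -2/3:5/3

LG:GV = -2/5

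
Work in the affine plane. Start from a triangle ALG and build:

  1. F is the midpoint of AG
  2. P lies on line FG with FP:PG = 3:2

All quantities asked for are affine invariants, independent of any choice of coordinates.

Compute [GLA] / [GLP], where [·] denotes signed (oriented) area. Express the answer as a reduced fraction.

Assign A = (0, 0), L = (1, 0), G = (0, 1) — the answer is frame-independent, so this choice is without loss of generality.
1. F is the midpoint of AG ⇒ F = (0, 1/2)
2. P lies on line FG with FP:PG = 3:2 ⇒ P = (0, 4/5)
2·[GLA] = -1, 2·[GLP] = -1/5
[GLA]:[GLP] = -1:-1/5 = 5

[GLA]:[GLP] = 5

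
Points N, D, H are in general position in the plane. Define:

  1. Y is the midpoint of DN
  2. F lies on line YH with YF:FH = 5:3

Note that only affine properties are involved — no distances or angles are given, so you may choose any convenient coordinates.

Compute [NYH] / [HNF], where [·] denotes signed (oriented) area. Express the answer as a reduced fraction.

Choose coordinates N = (0, 0), D = (1, 0), H = (0, 1).
1. Y is the midpoint of DN ⇒ Y = (1/2, 0)
2. F lies on line YH with YF:FH = 5:3 ⇒ F = (3/16, 5/8)
2·[NYH] = 1/2, 2·[HNF] = 3/16
[NYH]:[HNF] = 1/2:3/16 = 8/3

[NYH]:[HNF] = 8/3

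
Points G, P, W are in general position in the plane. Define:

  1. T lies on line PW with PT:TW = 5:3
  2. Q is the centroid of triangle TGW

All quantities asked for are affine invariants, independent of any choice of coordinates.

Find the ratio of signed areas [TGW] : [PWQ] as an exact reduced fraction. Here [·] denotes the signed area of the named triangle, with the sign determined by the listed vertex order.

[TGW]:[PWQ] = -9/8

Choose coordinates G = (0, 0), P = (1, 0), W = (0, 1).
1. T lies on line PW with PT:TW = 5:3 ⇒ T = (3/8, 5/8)
2. Q is the centroid of triangle TGW ⇒ Q = (1/8, 13/24)
2·[TGW] = -3/8, 2·[PWQ] = 1/3
[TGW]:[PWQ] = -3/8:1/3 = -9/8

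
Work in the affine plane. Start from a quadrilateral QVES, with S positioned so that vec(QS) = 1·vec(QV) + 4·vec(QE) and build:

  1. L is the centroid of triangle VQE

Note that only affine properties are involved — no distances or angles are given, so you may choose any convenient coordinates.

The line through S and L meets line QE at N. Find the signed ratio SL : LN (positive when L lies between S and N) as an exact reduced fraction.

SL:LN = 2

Set Q = (0, 0), V = (1, 0), E = (0, 1), S = (1, 4); any affine frame gives the same invariant.
1. L is the centroid of triangle VQE ⇒ L = (1/3, 1/3)
line SL meets QE at N = (0, -3/2)
L = S + t·(N−S) with t = 2/3, so SL:LN = 2/3:1/3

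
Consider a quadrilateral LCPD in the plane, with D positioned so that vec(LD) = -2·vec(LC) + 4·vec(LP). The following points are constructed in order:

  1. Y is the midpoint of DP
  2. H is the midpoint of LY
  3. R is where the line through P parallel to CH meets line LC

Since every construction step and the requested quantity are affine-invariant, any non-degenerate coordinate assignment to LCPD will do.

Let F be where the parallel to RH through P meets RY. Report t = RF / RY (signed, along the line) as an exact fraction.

t = 2/15

Assign L = (0, 0), C = (1, 0), P = (0, 1), D = (-2, 4) — the answer is frame-independent, so this choice is without loss of generality.
1. Y is the midpoint of DP ⇒ Y = (-1, 5/2)
2. H is the midpoint of LY ⇒ H = (-1/2, 5/4)
3. R is where the line through P parallel to CH meets line LC ⇒ R = (6/5, 0)
through P parallel to RH: direction (-17/10, 5/4); meets RY at F = (68/75, 1/3)
F = R + t·(Y−R) with t = 2/15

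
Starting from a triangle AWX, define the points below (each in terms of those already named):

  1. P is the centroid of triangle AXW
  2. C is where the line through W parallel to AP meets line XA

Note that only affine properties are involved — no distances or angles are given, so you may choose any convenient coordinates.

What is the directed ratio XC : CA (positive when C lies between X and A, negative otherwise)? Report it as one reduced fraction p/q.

Work in coordinates with A = (0, 0), W = (1, 0), X = (0, 1).
1. P is the centroid of triangle AXW ⇒ P = (1/3, 1/3)
2. C is where the line through W parallel to AP meets line XA ⇒ C = (0, -1)
C = X + t·(A−X) with t = 2, so XC:CA = t:(1−t) = 2:-1

XC:CA = -2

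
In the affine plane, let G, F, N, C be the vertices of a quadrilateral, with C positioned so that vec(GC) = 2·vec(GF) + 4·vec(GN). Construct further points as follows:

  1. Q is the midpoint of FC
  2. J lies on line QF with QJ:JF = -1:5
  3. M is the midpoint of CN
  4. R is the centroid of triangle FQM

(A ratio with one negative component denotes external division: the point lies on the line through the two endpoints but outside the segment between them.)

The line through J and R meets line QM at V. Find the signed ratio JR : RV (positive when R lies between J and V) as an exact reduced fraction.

Set G = (0, 0), F = (1, 0), N = (0, 1), C = (2, 4); any affine frame gives the same invariant.
1. Q is the midpoint of FC ⇒ Q = (3/2, 2)
2. J lies on line QF with QJ:JF = -1:5 ⇒ J = (13/8, 5/2)
3. M is the midpoint of CN ⇒ M = (1, 5/2)
4. R is the centroid of triangle FQM ⇒ R = (7/6, 3/2)
line JR meets QM at V = (10/7, 29/14)
R = J + t·(V−J) with t = 7/3, so JR:RV = 7/3:-4/3

JR:RV = -7/4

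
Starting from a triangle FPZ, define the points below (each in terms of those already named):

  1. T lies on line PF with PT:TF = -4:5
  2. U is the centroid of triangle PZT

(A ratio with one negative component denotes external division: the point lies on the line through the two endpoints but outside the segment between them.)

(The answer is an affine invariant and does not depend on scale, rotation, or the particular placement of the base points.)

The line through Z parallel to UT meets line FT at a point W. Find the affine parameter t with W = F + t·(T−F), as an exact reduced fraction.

Assign F = (0, 0), P = (1, 0), Z = (0, 1) — the answer is frame-independent, so this choice is without loss of generality.
1. T lies on line PF with PT:TF = -4:5 ⇒ T = (5, 0)
2. U is the centroid of triangle PZT ⇒ U = (2, 1/3)
through Z parallel to UT: direction (3, -1/3); meets FT at W = (9, 0)
W = F + t·(T−F) with t = 9/5

t = 9/5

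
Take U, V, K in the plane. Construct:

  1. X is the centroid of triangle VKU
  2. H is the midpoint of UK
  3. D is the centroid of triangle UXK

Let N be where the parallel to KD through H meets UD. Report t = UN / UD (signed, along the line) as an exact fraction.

t = 1/2

Choose coordinates U = (0, 0), V = (1, 0), K = (0, 1).
1. X is the centroid of triangle VKU ⇒ X = (1/3, 1/3)
2. H is the midpoint of UK ⇒ H = (0, 1/2)
3. D is the centroid of triangle UXK ⇒ D = (1/9, 4/9)
through H parallel to KD: direction (1/9, -5/9); meets UD at N = (1/18, 2/9)
N = U + t·(D−U) with t = 1/2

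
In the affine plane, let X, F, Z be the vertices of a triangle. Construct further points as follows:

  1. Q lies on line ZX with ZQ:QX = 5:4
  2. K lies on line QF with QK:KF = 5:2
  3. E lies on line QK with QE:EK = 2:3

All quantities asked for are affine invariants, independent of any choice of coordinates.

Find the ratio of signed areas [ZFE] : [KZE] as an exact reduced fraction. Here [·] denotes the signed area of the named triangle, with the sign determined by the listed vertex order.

Work in coordinates with X = (0, 0), F = (1, 0), Z = (0, 1).
1. Q lies on line ZX with ZQ:QX = 5:4 ⇒ Q = (0, 4/9)
2. K lies on line QF with QK:KF = 5:2 ⇒ K = (5/7, 8/63)
3. E lies on line QK with QE:EK = 2:3 ⇒ E = (2/7, 20/63)
2·[ZFE] = -25/63, 2·[KZE] = 5/21
[ZFE]:[KZE] = -25/63:5/21 = -5/3

[ZFE]:[KZE] = -5/3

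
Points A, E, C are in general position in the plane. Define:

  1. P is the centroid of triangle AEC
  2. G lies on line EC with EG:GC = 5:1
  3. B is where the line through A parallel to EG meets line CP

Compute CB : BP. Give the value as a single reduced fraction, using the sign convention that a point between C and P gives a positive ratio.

Work in coordinates with A = (0, 0), E = (1, 0), C = (0, 1).
1. P is the centroid of triangle AEC ⇒ P = (1/3, 1/3)
2. G lies on line EC with EG:GC = 5:1 ⇒ G = (1/6, 5/6)
3. B is where the line through A parallel to EG meets line CP ⇒ B = (1, -1)
B = C + t·(P−C) with t = 3, so CB:BP = t:(1−t) = 3:-2

CB:BP = -3/2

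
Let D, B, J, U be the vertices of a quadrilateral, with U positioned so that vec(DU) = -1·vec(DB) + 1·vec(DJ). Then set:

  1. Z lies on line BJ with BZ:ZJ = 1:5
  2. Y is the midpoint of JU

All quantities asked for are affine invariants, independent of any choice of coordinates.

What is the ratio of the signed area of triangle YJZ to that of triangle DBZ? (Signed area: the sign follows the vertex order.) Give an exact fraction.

Set D = (0, 0), B = (1, 0), J = (0, 1), U = (-1, 1); any affine frame gives the same invariant.
1. Z lies on line BJ with BZ:ZJ = 1:5 ⇒ Z = (5/6, 1/6)
2. Y is the midpoint of JU ⇒ Y = (-1/2, 1)
2·[YJZ] = -5/12, 2·[DBZ] = 1/6
[YJZ]:[DBZ] = -5/12:1/6 = -5/2

[YJZ]:[DBZ] = -5/2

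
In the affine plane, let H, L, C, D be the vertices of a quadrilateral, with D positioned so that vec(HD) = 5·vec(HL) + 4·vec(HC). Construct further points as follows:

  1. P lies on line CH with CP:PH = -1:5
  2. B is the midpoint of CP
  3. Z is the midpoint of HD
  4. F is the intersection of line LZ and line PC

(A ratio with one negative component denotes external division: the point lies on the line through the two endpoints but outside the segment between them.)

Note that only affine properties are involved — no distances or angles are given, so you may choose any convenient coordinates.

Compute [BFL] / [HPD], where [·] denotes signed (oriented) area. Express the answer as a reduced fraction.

[BFL]:[HPD] = -59/150

Set H = (0, 0), L = (1, 0), C = (0, 1), D = (5, 4); any affine frame gives the same invariant.
1. P lies on line CH with CP:PH = -1:5 ⇒ P = (0, 5/4)
2. B is the midpoint of CP ⇒ B = (0, 9/8)
3. Z is the midpoint of HD ⇒ Z = (5/2, 2)
4. F is the intersection of line LZ and line PC ⇒ F = (0, -4/3)
2·[BFL] = 59/24, 2·[HPD] = -25/4
[BFL]:[HPD] = 59/24:-25/4 = -59/150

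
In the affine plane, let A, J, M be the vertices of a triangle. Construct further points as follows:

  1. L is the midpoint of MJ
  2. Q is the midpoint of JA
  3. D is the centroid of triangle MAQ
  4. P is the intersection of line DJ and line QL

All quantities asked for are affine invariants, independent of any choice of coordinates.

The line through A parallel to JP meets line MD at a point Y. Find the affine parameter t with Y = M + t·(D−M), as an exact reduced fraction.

Work in coordinates with A = (0, 0), J = (1, 0), M = (0, 1).
1. L is the midpoint of MJ ⇒ L = (1/2, 1/2)
2. Q is the midpoint of JA ⇒ Q = (1/2, 0)
3. D is the centroid of triangle MAQ ⇒ D = (1/6, 1/3)
4. P is the intersection of line DJ and line QL ⇒ P = (1/2, 1/5)
through A parallel to JP: direction (-1/2, 1/5); meets MD at Y = (5/18, -1/9)
Y = M + t·(D−M) with t = 5/3

t = 5/3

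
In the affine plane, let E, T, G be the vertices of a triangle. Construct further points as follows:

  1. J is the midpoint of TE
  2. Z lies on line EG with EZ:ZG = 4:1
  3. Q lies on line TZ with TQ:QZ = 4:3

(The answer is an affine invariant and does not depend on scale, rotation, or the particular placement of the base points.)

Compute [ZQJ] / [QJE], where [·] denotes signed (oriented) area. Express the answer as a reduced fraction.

Assign E = (0, 0), T = (1, 0), G = (0, 1) — the answer is frame-independent, so this choice is without loss of generality.
1. J is the midpoint of TE ⇒ J = (1/2, 0)
2. Z lies on line EG with EZ:ZG = 4:1 ⇒ Z = (0, 4/5)
3. Q lies on line TZ with TQ:QZ = 4:3 ⇒ Q = (3/7, 16/35)
2·[ZQJ] = -6/35, 2·[QJE] = -8/35
[ZQJ]:[QJE] = -6/35:-8/35 = 3/4

[ZQJ]:[QJE] = 3/4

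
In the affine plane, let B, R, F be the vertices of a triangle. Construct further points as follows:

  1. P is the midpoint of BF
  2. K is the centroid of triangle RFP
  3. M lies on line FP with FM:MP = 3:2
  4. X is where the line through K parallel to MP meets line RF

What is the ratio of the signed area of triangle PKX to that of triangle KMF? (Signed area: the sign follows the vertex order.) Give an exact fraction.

Set B = (0, 0), R = (1, 0), F = (0, 1); any affine frame gives the same invariant.
1. P is the midpoint of BF ⇒ P = (0, 1/2)
2. K is the centroid of triangle RFP ⇒ K = (1/3, 1/2)
3. M lies on line FP with FM:MP = 3:2 ⇒ M = (0, 7/10)
4. X is where the line through K parallel to MP meets line RF ⇒ X = (1/3, 2/3)
2·[PKX] = 1/18, 2·[KMF] = -1/10
[PKX]:[KMF] = 1/18:-1/10 = -5/9

[PKX]:[KMF] = -5/9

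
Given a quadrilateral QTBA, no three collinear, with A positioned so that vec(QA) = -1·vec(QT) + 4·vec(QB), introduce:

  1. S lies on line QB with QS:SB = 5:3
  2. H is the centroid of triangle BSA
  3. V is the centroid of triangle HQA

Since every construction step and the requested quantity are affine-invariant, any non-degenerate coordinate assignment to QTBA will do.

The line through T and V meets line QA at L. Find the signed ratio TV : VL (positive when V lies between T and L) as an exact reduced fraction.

Choose coordinates Q = (0, 0), T = (1, 0), B = (0, 1), A = (-1, 4).
1. S lies on line QB with QS:SB = 5:3 ⇒ S = (0, 5/8)
2. H is the centroid of triangle BSA ⇒ H = (-1/3, 15/8)
3. V is the centroid of triangle HQA ⇒ V = (-4/9, 47/24)
line TV meets QA at L = (-141/275, 564/275)
V = T + t·(L−T) with t = 275/288, so TV:VL = 275/288:13/288

TV:VL = 275/13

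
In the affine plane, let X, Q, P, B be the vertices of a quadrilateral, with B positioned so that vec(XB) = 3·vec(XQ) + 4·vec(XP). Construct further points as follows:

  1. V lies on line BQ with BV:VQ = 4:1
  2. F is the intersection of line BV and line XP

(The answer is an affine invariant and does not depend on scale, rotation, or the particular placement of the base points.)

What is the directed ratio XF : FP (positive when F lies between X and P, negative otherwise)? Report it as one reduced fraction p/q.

XF:FP = -2/3

Assign X = (0, 0), Q = (1, 0), P = (0, 1), B = (3, 4) — the answer is frame-independent, so this choice is without loss of generality.
1. V lies on line BQ with BV:VQ = 4:1 ⇒ V = (7/5, 4/5)
2. F is the intersection of line BV and line XP ⇒ F = (0, -2)
F = X + t·(P−X) with t = -2, so XF:FP = t:(1−t) = -2:3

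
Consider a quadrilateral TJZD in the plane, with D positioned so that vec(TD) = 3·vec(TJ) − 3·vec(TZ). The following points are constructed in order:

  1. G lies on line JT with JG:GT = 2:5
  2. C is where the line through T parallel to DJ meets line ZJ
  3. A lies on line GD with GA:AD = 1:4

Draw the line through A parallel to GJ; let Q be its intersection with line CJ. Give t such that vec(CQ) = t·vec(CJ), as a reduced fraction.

t = 6/5

Assign T = (0, 0), J = (1, 0), Z = (0, 1), D = (3, -3) — the answer is frame-independent, so this choice is without loss of generality.
1. G lies on line JT with JG:GT = 2:5 ⇒ G = (5/7, 0)
2. C is where the line through T parallel to DJ meets line ZJ ⇒ C = (-2, 3)
3. A lies on line GD with GA:AD = 1:4 ⇒ A = (41/35, -3/5)
through A parallel to GJ: direction (2/7, 0); meets CJ at Q = (8/5, -3/5)
Q = C + t·(J−C) with t = 6/5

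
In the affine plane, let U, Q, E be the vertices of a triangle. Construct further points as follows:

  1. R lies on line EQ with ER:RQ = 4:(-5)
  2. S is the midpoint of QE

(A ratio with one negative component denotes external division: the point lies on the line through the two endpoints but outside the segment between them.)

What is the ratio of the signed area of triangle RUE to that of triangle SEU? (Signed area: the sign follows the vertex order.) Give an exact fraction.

Work in coordinates with U = (0, 0), Q = (1, 0), E = (0, 1).
1. R lies on line EQ with ER:RQ = 4:(-5) ⇒ R = (-4, 5)
2. S is the midpoint of QE ⇒ S = (1/2, 1/2)
2·[RUE] = 4, 2·[SEU] = 1/2
[RUE]:[SEU] = 4:1/2 = 8

[RUE]:[SEU] = 8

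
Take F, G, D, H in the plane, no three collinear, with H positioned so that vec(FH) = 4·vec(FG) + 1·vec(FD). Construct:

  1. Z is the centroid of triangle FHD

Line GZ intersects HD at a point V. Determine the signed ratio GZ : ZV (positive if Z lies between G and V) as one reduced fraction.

Choose coordinates F = (0, 0), G = (1, 0), D = (0, 1), H = (4, 1).
1. Z is the centroid of triangle FHD ⇒ Z = (4/3, 2/3)
line GZ meets HD at V = (3/2, 1)
Z = G + t·(V−G) with t = 2/3, so GZ:ZV = 2/3:1/3

GZ:ZV = 2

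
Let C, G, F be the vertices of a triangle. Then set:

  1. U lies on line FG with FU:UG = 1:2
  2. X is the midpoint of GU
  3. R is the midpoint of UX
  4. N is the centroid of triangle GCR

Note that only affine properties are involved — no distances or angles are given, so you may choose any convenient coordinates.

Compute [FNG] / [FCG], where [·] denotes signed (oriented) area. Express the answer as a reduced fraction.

[FNG]:[FCG] = 1/3

Work in coordinates with C = (0, 0), G = (1, 0), F = (0, 1).
1. U lies on line FG with FU:UG = 1:2 ⇒ U = (1/3, 2/3)
2. X is the midpoint of GU ⇒ X = (2/3, 1/3)
3. R is the midpoint of UX ⇒ R = (1/2, 1/2)
4. N is the centroid of triangle GCR ⇒ N = (1/2, 1/6)
2·[FNG] = 1/3, 2·[FCG] = 1
[FNG]:[FCG] = 1/3:1 = 1/3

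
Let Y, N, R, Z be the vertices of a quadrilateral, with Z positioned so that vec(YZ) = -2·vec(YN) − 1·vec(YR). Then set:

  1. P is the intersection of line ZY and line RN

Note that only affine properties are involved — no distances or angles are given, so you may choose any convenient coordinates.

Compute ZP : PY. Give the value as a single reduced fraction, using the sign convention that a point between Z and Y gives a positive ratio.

Set Y = (0, 0), N = (1, 0), R = (0, 1), Z = (-2, -1); any affine frame gives the same invariant.
1. P is the intersection of line ZY and line RN ⇒ P = (2/3, 1/3)
P = Z + t·(Y−Z) with t = 4/3, so ZP:PY = t:(1−t) = 4/3:-1/3

ZP:PY = -4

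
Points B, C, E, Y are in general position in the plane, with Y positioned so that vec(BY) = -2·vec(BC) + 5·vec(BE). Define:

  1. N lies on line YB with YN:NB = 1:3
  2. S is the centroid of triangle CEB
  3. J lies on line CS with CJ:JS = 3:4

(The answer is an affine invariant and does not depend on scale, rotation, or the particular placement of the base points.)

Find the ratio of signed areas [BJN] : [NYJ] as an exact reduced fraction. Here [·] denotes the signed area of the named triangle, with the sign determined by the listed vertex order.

Assign B = (0, 0), C = (1, 0), E = (0, 1), Y = (-2, 5) — the answer is frame-independent, so this choice is without loss of generality.
1. N lies on line YB with YN:NB = 1:3 ⇒ N = (-3/2, 15/4)
2. S is the centroid of triangle CEB ⇒ S = (1/3, 1/3)
3. J lies on line CS with CJ:JS = 3:4 ⇒ J = (5/7, 1/7)
2·[BJN] = 81/28, 2·[NYJ] = -27/28
[BJN]:[NYJ] = 81/28:-27/28 = -3

[BJN]:[NYJ] = -3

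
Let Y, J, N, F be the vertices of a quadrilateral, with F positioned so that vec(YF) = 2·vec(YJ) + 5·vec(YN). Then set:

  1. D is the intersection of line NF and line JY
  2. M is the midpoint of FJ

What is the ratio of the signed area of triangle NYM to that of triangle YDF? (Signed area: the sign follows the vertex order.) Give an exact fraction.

Work in coordinates with Y = (0, 0), J = (1, 0), N = (0, 1), F = (2, 5).
1. D is the intersection of line NF and line JY ⇒ D = (-1/2, 0)
2. M is the midpoint of FJ ⇒ M = (3/2, 5/2)
2·[NYM] = 3/2, 2·[YDF] = -5/2
[NYM]:[YDF] = 3/2:-5/2 = -3/5

[NYM]:[YDF] = -3/5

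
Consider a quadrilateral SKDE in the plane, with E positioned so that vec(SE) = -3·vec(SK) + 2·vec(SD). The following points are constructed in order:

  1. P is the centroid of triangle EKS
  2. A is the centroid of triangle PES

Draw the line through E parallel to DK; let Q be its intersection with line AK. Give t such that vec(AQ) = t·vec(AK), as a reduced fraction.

Assign S = (0, 0), K = (1, 0), D = (0, 1), E = (-3, 2) — the answer is frame-independent, so this choice is without loss of generality.
1. P is the centroid of triangle EKS ⇒ P = (-2/3, 2/3)
2. A is the centroid of triangle PES ⇒ A = (-11/9, 8/9)
through E parallel to DK: direction (1, -1); meets AK at Q = (-7/3, 4/3)
Q = A + t·(K−A) with t = -1/2

t = -1/2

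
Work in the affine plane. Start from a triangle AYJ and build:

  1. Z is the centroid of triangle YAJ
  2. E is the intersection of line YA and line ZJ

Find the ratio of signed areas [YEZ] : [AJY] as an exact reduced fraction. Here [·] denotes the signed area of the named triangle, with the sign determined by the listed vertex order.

Assign A = (0, 0), Y = (1, 0), J = (0, 1) — the answer is frame-independent, so this choice is without loss of generality.
1. Z is the centroid of triangle YAJ ⇒ Z = (1/3, 1/3)
2. E is the intersection of line YA and line ZJ ⇒ E = (1/2, 0)
2·[YEZ] = -1/6, 2·[AJY] = -1
[YEZ]:[AJY] = -1/6:-1 = 1/6

[YEZ]:[AJY] = 1/6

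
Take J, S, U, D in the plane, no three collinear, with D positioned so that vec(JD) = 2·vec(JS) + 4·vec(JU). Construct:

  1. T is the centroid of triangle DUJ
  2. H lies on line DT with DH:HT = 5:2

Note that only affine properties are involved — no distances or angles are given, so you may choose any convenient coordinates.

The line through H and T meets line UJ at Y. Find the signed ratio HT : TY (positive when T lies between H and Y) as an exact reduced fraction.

Set J = (0, 0), S = (1, 0), U = (0, 1), D = (2, 4); any affine frame gives the same invariant.
1. T is the centroid of triangle DUJ ⇒ T = (2/3, 5/3)
2. H lies on line DT with DH:HT = 5:2 ⇒ H = (22/21, 7/3)
line HT meets UJ at Y = (0, 1/2)
T = H + t·(Y−H) with t = 4/11, so HT:TY = 4/11:7/11

HT:TY = 4/7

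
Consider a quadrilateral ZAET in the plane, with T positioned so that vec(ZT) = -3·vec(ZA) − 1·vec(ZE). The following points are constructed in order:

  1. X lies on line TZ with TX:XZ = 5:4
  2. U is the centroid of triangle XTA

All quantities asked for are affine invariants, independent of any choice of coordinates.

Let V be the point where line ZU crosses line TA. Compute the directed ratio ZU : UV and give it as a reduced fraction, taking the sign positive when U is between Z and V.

ZU:UV = 22/5

Assign Z = (0, 0), A = (1, 0), E = (0, 1), T = (-3, -1) — the answer is frame-independent, so this choice is without loss of generality.
1. X lies on line TZ with TX:XZ = 5:4 ⇒ X = (-4/3, -4/9)
2. U is the centroid of triangle XTA ⇒ U = (-10/9, -13/27)
line ZU meets TA at V = (-15/11, -13/22)
U = Z + t·(V−Z) with t = 22/27, so ZU:UV = 22/27:5/27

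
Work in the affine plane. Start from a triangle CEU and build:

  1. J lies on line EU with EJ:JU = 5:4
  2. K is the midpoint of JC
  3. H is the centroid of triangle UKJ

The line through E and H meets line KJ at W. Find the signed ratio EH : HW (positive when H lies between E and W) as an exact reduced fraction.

Assign C = (0, 0), E = (1, 0), U = (0, 1) — the answer is frame-independent, so this choice is without loss of generality.
1. J lies on line EU with EJ:JU = 5:4 ⇒ J = (4/9, 5/9)
2. K is the midpoint of JC ⇒ K = (2/9, 5/18)
3. H is the centroid of triangle UKJ ⇒ H = (2/9, 11/18)
line EH meets KJ at W = (22/57, 55/114)
H = E + t·(W−E) with t = 19/15, so EH:HW = 19/15:-4/15

EH:HW = -19/4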